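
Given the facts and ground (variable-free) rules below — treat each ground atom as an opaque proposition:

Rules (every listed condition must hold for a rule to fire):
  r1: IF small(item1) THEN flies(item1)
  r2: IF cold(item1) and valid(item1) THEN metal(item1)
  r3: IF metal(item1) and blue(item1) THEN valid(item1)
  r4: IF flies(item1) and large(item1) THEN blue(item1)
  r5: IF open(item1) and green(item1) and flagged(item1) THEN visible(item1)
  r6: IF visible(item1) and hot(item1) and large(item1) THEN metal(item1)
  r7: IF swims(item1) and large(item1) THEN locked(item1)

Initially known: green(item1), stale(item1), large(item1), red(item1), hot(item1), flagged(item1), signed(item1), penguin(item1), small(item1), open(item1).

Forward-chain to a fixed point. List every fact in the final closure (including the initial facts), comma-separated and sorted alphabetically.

Round 1: r1 [IF small(item1) THEN flies(item1)]; r5 [IF open(item1) and green(item1) and flagged(item1) THEN visible(item1)]. New: flies(item1), visible(item1).
Round 2: r4 [IF flies(item1) and large(item1) THEN blue(item1)]; r6 [IF visible(item1) and hot(item1) and large(item1) THEN metal(item1)]. New: blue(item1), metal(item1).
Round 3: r3 [IF metal(item1) and blue(item1) THEN valid(item1)]. New: valid(item1).

blue(item1), flagged(item1), flies(item1), green(item1), hot(item1), large(item1), metal(item1), open(item1), penguin(item1), red(item1), signed(item1), small(item1), stale(item1), valid(item1), visible(item1)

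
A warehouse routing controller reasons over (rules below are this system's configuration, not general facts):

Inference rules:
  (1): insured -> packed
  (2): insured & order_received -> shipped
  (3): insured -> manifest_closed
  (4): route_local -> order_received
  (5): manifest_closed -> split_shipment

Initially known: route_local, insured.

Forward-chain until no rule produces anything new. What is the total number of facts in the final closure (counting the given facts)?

Round 1 fires (1), (3), (4), giving packed, manifest_closed, order_received.
Round 2 fires (2), (5), giving shipped, split_shipment.
Closure: {insured, manifest_closed, order_received, packed, route_local, shipped, split_shipment} — 7 facts.

7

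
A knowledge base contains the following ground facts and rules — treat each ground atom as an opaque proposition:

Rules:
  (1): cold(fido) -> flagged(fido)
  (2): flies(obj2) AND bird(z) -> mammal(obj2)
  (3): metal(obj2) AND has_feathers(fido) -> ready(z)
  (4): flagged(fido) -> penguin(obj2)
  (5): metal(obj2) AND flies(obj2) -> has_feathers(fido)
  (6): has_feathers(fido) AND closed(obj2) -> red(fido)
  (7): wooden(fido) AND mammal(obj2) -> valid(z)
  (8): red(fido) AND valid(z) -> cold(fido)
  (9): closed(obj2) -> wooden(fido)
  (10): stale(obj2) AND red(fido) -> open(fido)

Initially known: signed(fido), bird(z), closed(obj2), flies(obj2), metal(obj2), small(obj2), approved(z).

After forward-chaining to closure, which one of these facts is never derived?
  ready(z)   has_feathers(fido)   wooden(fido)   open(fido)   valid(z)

Round 1: (2) [flies(obj2) AND bird(z) -> mammal(obj2)]; (5) [metal(obj2) AND flies(obj2) -> has_feathers(fido)]; (9) [closed(obj2) -> wooden(fido)]. Adds mammal(obj2), has_feathers(fido), wooden(fido).
Round 2: (3) [metal(obj2) AND has_feathers(fido) -> ready(z)]; (6) [has_feathers(fido) AND closed(obj2) -> red(fido)]; (7) [wooden(fido) AND mammal(obj2) -> valid(z)]. Adds ready(z), red(fido), valid(z).
Round 3: (8) [red(fido) AND valid(z) -> cold(fido)]. Adds cold(fido).
Round 4: (1) [cold(fido) -> flagged(fido)]. Adds flagged(fido).
Round 5: (4) [flagged(fido) -> penguin(obj2)]. Adds penguin(obj2).
Derived: wooden(fido) (round 1), valid(z) (round 2), has_feathers(fido) (round 1), ready(z) (round 2). open(fido) never appears in any round.

open(fido)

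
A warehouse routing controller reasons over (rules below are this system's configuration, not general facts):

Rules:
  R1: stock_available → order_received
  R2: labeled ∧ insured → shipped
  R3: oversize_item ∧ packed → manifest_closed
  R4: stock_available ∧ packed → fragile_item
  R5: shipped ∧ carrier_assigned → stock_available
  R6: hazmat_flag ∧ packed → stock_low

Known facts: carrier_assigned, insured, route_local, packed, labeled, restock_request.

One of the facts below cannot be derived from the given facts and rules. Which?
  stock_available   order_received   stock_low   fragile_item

Round 1: R2 [labeled ∧ insured → shipped]. New: shipped.
Round 2: R5 [shipped ∧ carrier_assigned → stock_available]. New: stock_available.
Round 3: R1 [stock_available → order_received]; R4 [stock_available ∧ packed → fragile_item]. New: order_received, fragile_item.
Derived: stock_available (round 2), fragile_item (round 3), order_received (round 3). stock_low never appears in any round.

stock_low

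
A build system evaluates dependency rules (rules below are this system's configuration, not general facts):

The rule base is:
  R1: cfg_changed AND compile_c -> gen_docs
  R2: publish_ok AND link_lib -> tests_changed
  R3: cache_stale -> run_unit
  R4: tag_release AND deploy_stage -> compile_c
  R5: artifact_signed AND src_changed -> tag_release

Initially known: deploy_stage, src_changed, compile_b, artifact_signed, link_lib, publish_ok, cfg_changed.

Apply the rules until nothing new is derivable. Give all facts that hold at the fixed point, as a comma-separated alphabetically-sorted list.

artifact_signed, cfg_changed, compile_b, compile_c, deploy_stage, gen_docs, link_lib, publish_ok, src_changed, tag_release, tests_changed

Round 1 fires R2, R5, giving tests_changed, tag_release.
Round 2 fires R4, giving compile_c.
Round 3 fires R1, giving gen_docs.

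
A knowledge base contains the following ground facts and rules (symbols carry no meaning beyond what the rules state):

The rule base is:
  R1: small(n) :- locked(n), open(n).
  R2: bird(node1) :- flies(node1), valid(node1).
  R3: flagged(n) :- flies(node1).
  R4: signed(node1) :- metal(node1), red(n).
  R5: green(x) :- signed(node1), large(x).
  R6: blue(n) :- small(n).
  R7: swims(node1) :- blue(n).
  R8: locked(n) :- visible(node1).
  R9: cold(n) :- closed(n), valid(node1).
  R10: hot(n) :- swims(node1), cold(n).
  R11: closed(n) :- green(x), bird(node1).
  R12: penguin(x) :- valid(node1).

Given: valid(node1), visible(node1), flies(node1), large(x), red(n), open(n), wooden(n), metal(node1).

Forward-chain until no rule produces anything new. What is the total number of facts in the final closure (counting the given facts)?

20

Round 1: R2 [bird(node1) :- flies(node1), valid(node1).]; R3 [flagged(n) :- flies(node1).]; R4 [signed(node1) :- metal(node1), red(n).]; R8 [locked(n) :- visible(node1).]; R12 [penguin(x) :- valid(node1).]. New: bird(node1), flagged(n), signed(node1), locked(n), penguin(x).
Round 2: R1 [small(n) :- locked(n), open(n).]; R5 [green(x) :- signed(node1), large(x).]. New: small(n), green(x).
Round 3: R6 [blue(n) :- small(n).]; R11 [closed(n) :- green(x), bird(node1).]. New: blue(n), closed(n).
Round 4: R7 [swims(node1) :- blue(n).]; R9 [cold(n) :- closed(n), valid(node1).]. New: swims(node1), cold(n).
Round 5: R10 [hot(n) :- swims(node1), cold(n).]. New: hot(n).
Closure: {bird(node1), blue(n), closed(n), cold(n), flagged(n), flies(node1), green(x), hot(n), large(x), locked(n), metal(node1), open(n), penguin(x), red(n), signed(node1), small(n), swims(node1), valid(node1), visible(node1), wooden(n)} — 20 facts.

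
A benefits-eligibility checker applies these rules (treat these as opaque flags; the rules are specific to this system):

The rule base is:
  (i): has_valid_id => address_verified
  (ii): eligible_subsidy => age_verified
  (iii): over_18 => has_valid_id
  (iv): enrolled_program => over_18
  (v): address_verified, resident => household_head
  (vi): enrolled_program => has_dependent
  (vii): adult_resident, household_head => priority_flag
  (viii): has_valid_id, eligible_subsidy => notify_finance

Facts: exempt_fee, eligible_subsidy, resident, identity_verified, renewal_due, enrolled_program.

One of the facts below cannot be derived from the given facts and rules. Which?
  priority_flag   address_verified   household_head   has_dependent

Round 1 fires (ii), (iv), (vi), giving age_verified, over_18, has_dependent.
Round 2 fires (iii), giving has_valid_id.
Round 3 fires (i), (viii), giving address_verified, notify_finance.
Round 4 fires (v), giving household_head.
Derived: address_verified (round 3), household_head (round 4), has_dependent (round 1). priority_flag never appears in any round.

priority_flag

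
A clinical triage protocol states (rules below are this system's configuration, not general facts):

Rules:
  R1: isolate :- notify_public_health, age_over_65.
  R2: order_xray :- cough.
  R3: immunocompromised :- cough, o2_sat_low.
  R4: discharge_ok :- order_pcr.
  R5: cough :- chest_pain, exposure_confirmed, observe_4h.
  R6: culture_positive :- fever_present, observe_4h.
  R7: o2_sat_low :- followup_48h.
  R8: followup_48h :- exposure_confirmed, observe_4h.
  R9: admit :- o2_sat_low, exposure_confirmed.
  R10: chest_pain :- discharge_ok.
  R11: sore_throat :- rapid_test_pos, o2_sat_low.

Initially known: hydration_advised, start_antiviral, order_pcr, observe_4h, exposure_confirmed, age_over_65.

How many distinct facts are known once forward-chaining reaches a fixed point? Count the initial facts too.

[1] R4 [discharge_ok :- order_pcr.]; R8 [followup_48h :- exposure_confirmed, observe_4h.]. ⇒ new: discharge_ok, followup_48h.
[2] R7 [o2_sat_low :- followup_48h.]; R10 [chest_pain :- discharge_ok.]. ⇒ new: o2_sat_low, chest_pain.
[3] R5 [cough :- chest_pain, exposure_confirmed, observe_4h.]; R9 [admit :- o2_sat_low, exposure_confirmed.]. ⇒ new: cough, admit.
[4] R2 [order_xray :- cough.]; R3 [immunocompromised :- cough, o2_sat_low.]. ⇒ new: order_xray, immunocompromised.
Closure: {admit, age_over_65, chest_pain, cough, discharge_ok, exposure_confirmed, followup_48h, hydration_advised, immunocompromised, o2_sat_low, observe_4h, order_pcr, order_xray, start_antiviral} — 14 facts.

14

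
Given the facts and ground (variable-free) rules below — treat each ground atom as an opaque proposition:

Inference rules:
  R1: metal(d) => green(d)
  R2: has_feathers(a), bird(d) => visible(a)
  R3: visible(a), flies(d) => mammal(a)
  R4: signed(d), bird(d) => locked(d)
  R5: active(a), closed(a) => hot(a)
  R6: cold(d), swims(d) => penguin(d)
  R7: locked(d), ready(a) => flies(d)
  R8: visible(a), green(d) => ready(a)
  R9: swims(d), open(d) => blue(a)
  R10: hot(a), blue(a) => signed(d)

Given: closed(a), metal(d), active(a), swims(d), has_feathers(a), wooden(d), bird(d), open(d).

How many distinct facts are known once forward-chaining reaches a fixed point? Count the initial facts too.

[1] R1 [metal(d) => green(d)]; R2 [has_feathers(a), bird(d) => visible(a)]; R5 [active(a), closed(a) => hot(a)]; R9 [swims(d), open(d) => blue(a)]. ⇒ new: green(d), visible(a), hot(a), blue(a).
[2] R8 [visible(a), green(d) => ready(a)]; R10 [hot(a), blue(a) => signed(d)]. ⇒ new: ready(a), signed(d).
[3] R4 [signed(d), bird(d) => locked(d)]. ⇒ new: locked(d).
[4] R7 [locked(d), ready(a) => flies(d)]. ⇒ new: flies(d).
[5] R3 [visible(a), flies(d) => mammal(a)]. ⇒ new: mammal(a).
Closure: {active(a), bird(d), blue(a), closed(a), flies(d), green(d), has_feathers(a), hot(a), locked(d), mammal(a), metal(d), open(d), ready(a), signed(d), swims(d), visible(a), wooden(d)} — 17 facts.

17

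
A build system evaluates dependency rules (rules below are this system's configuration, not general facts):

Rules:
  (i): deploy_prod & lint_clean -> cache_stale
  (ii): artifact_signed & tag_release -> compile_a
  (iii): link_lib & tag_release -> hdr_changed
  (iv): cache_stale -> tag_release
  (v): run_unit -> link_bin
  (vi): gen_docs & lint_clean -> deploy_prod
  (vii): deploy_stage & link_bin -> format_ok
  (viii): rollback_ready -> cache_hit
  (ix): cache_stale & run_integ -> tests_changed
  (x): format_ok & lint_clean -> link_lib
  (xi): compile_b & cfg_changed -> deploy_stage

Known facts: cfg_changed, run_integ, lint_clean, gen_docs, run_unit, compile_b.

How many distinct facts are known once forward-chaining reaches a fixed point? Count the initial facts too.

Round 1 — (v), (vi), (xi), derive link_bin, deploy_prod, deploy_stage.
Round 2 — (i), (vii), derive cache_stale, format_ok.
Round 3 — (iv), (ix), (x), derive tag_release, tests_changed, link_lib.
Round 4 — (iii), derive hdr_changed.
Closure: {cache_stale, cfg_changed, compile_b, deploy_prod, deploy_stage, format_ok, gen_docs, hdr_changed, link_bin, link_lib, lint_clean, run_integ, run_unit, tag_release, tests_changed} — 15 facts.

15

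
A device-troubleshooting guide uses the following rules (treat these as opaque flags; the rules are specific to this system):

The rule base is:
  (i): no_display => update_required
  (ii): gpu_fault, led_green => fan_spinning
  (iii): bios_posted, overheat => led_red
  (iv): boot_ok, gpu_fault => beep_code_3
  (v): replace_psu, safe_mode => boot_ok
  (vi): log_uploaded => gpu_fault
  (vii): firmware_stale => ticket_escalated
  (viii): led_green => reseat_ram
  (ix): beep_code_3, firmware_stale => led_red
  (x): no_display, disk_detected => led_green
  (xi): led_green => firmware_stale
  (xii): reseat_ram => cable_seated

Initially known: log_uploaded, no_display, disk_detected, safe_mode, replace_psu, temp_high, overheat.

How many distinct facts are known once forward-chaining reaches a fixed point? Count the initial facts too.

Round 1: (i) [no_display => update_required]; (v) [replace_psu, safe_mode => boot_ok]; (vi) [log_uploaded => gpu_fault]; (x) [no_display, disk_detected => led_green]. New: update_required, boot_ok, gpu_fault, led_green.
Round 2: (ii) [gpu_fault, led_green => fan_spinning]; (iv) [boot_ok, gpu_fault => beep_code_3]; (viii) [led_green => reseat_ram]; (xi) [led_green => firmware_stale]. New: fan_spinning, beep_code_3, reseat_ram, firmware_stale.
Round 3: (vii) [firmware_stale => ticket_escalated]; (ix) [beep_code_3, firmware_stale => led_red]; (xii) [reseat_ram => cable_seated]. New: ticket_escalated, led_red, cable_seated.
Closure: {beep_code_3, boot_ok, cable_seated, disk_detected, fan_spinning, firmware_stale, gpu_fault, led_green, led_red, log_uploaded, no_display, overheat, replace_psu, reseat_ram, safe_mode, temp_high, ticket_escalated, update_required} — 18 facts.

18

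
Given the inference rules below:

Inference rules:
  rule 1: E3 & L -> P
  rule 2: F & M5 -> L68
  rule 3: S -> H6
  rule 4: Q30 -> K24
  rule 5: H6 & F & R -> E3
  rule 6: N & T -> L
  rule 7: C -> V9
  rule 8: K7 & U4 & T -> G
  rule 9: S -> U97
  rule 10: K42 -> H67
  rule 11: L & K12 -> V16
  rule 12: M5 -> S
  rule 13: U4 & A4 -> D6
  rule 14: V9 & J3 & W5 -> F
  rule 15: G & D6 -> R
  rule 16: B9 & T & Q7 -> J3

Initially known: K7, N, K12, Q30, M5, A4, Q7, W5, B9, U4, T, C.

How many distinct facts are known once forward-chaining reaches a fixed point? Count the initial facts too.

27

Round 1 fires rule 4, rule 6, rule 7, rule 8, rule 12, rule 13, rule 16, giving K24, L, V9, G, S, D6, J3.
Round 2 fires rule 3, rule 9, rule 11, rule 14, rule 15, giving H6, U97, V16, F, R.
Round 3 fires rule 2, rule 5, giving L68, E3.
Round 4 fires rule 1, giving P.
Closure: {A4, B9, C, D6, E3, F, G, H6, J3, K12, K24, K7, L, L68, M5, N, P, Q30, Q7, R, S, T, U4, U97, V16, V9, W5} — 27 facts.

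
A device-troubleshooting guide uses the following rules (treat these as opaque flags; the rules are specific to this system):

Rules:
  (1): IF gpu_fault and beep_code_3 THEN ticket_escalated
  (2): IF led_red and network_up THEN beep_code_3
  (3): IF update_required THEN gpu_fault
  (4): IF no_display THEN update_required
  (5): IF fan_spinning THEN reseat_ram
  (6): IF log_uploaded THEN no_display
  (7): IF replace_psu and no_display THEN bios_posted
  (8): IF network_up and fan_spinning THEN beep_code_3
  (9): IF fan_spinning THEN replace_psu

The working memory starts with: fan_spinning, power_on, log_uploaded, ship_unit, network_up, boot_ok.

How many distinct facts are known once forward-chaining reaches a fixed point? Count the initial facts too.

Round 1 fires (5), (6), (8), (9), giving reseat_ram, no_display, beep_code_3, replace_psu.
Round 2 fires (4), (7), giving update_required, bios_posted.
Round 3 fires (3), giving gpu_fault.
Round 4 fires (1), giving ticket_escalated.
Closure: {beep_code_3, bios_posted, boot_ok, fan_spinning, gpu_fault, log_uploaded, network_up, no_display, power_on, replace_psu, reseat_ram, ship_unit, ticket_escalated, update_required} — 14 facts.

14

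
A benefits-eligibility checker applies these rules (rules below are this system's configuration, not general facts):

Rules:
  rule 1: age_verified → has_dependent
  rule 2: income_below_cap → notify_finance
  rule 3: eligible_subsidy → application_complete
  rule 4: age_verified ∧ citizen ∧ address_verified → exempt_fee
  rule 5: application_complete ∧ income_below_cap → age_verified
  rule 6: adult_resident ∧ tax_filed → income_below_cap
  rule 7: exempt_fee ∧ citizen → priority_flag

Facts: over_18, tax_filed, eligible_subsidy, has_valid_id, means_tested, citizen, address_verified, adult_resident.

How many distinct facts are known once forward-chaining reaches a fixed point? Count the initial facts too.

15

Round 1: rule 3 [eligible_subsidy → application_complete]; rule 6 [adult_resident ∧ tax_filed → income_below_cap]. Adds application_complete, income_below_cap.
Round 2: rule 2 [income_below_cap → notify_finance]; rule 5 [application_complete ∧ income_below_cap → age_verified]. Adds notify_finance, age_verified.
Round 3: rule 1 [age_verified → has_dependent]; rule 4 [age_verified ∧ citizen ∧ address_verified → exempt_fee]. Adds has_dependent, exempt_fee.
Round 4: rule 7 [exempt_fee ∧ citizen → priority_flag]. Adds priority_flag.
Closure: {address_verified, adult_resident, age_verified, application_complete, citizen, eligible_subsidy, exempt_fee, has_dependent, has_valid_id, income_below_cap, means_tested, notify_finance, over_18, priority_flag, tax_filed} — 15 facts.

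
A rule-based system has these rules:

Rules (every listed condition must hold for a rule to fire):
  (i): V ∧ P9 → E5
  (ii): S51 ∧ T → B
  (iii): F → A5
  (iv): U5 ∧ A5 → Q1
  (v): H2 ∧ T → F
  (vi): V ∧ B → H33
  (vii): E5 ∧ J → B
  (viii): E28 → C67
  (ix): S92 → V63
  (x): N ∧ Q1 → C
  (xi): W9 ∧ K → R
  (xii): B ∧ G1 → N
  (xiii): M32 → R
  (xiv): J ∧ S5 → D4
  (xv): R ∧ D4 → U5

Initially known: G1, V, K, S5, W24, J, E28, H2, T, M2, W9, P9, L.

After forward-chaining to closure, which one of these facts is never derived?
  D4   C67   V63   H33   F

Round 1: (i) [V ∧ P9 → E5]; (v) [H2 ∧ T → F]; (viii) [E28 → C67]; (xi) [W9 ∧ K → R]; (xiv) [J ∧ S5 → D4]. Adds E5, F, C67, R, D4.
Round 2: (iii) [F → A5]; (vii) [E5 ∧ J → B]; (xv) [R ∧ D4 → U5]. Adds A5, B, U5.
Round 3: (iv) [U5 ∧ A5 → Q1]; (vi) [V ∧ B → H33]; (xii) [B ∧ G1 → N]. Adds Q1, H33, N.
Round 4: (x) [N ∧ Q1 → C]. Adds C.
Derived: C67 (round 1), H33 (round 3), D4 (round 1), F (round 1). V63 never appears in any round.

V63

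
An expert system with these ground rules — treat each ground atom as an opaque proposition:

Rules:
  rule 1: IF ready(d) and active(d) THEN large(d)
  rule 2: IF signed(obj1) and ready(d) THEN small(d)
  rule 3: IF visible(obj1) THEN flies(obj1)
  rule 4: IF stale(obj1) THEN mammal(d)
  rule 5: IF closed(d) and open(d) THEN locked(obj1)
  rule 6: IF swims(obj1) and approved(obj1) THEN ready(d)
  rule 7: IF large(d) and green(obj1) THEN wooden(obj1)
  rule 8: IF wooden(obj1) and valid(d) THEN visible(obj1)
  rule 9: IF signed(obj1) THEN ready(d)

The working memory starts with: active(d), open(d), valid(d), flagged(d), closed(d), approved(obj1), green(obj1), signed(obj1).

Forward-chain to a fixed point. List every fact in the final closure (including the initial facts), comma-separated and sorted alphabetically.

Round 1: rule 5 [IF closed(d) and open(d) THEN locked(obj1)]; rule 9 [IF signed(obj1) THEN ready(d)]. New: locked(obj1), ready(d).
Round 2: rule 1 [IF ready(d) and active(d) THEN large(d)]; rule 2 [IF signed(obj1) and ready(d) THEN small(d)]. New: large(d), small(d).
Round 3: rule 7 [IF large(d) and green(obj1) THEN wooden(obj1)]. New: wooden(obj1).
Round 4: rule 8 [IF wooden(obj1) and valid(d) THEN visible(obj1)]. New: visible(obj1).
Round 5: rule 3 [IF visible(obj1) THEN flies(obj1)]. New: flies(obj1).

active(d), approved(obj1), closed(d), flagged(d), flies(obj1), green(obj1), large(d), locked(obj1), open(d), ready(d), signed(obj1), small(d), valid(d), visible(obj1), wooden(obj1)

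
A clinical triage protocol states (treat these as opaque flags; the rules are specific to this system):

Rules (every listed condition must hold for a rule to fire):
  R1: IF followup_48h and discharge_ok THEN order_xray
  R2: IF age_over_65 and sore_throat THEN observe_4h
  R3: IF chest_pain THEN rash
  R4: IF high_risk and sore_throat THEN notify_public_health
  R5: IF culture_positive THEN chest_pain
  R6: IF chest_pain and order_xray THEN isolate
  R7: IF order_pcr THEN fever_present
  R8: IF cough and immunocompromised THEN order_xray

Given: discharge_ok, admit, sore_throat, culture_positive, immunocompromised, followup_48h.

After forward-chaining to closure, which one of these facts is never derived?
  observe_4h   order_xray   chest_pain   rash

observe_4h

[1] R1 [IF followup_48h and discharge_ok THEN order_xray]; R5 [IF culture_positive THEN chest_pain]. ⇒ new: order_xray, chest_pain.
[2] R3 [IF chest_pain THEN rash]; R6 [IF chest_pain and order_xray THEN isolate]. ⇒ new: rash, isolate.
Derived: chest_pain (round 1), order_xray (round 1), rash (round 2). observe_4h never appears in any round.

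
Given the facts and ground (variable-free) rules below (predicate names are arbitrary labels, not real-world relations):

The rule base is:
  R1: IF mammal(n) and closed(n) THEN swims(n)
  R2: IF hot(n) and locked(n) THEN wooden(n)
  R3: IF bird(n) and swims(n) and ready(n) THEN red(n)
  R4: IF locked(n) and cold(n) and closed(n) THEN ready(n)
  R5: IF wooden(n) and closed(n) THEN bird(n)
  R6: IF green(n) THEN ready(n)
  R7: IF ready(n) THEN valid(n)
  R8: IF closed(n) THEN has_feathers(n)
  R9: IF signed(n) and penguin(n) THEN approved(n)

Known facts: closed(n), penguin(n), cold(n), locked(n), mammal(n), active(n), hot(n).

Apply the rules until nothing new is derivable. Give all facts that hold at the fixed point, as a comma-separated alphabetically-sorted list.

Round 1: R1 [IF mammal(n) and closed(n) THEN swims(n)]; R2 [IF hot(n) and locked(n) THEN wooden(n)]; R4 [IF locked(n) and cold(n) and closed(n) THEN ready(n)]; R8 [IF closed(n) THEN has_feathers(n)]. Adds swims(n), wooden(n), ready(n), has_feathers(n).
Round 2: R5 [IF wooden(n) and closed(n) THEN bird(n)]; R7 [IF ready(n) THEN valid(n)]. Adds bird(n), valid(n).
Round 3: R3 [IF bird(n) and swims(n) and ready(n) THEN red(n)]. Adds red(n).

active(n), bird(n), closed(n), cold(n), has_feathers(n), hot(n), locked(n), mammal(n), penguin(n), ready(n), red(n), swims(n), valid(n), wooden(n)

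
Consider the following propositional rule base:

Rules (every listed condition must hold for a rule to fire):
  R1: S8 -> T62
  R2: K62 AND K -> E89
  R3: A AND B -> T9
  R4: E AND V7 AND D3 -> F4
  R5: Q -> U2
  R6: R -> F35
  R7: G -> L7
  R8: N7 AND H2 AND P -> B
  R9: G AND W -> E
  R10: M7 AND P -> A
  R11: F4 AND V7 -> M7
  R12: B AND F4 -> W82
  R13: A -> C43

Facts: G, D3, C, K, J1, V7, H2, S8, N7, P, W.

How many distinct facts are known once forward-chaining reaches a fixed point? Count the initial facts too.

Round 1: R1 [S8 -> T62]; R7 [G -> L7]; R8 [N7 AND H2 AND P -> B]; R9 [G AND W -> E]. New: T62, L7, B, E.
Round 2: R4 [E AND V7 AND D3 -> F4]. New: F4.
Round 3: R11 [F4 AND V7 -> M7]; R12 [B AND F4 -> W82]. New: M7, W82.
Round 4: R10 [M7 AND P -> A]. New: A.
Round 5: R3 [A AND B -> T9]; R13 [A -> C43]. New: T9, C43.
Closure: {A, B, C, C43, D3, E, F4, G, H2, J1, K, L7, M7, N7, P, S8, T62, T9, V7, W, W82} — 21 facts.

21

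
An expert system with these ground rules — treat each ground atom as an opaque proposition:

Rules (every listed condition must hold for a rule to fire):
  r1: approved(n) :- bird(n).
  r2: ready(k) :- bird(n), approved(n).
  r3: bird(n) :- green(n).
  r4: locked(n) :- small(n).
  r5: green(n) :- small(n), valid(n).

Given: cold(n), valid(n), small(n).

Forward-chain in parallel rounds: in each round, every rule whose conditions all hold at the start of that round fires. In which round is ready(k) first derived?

4

Round 1 fires r4, r5, giving locked(n), green(n).
Round 2 fires r3, giving bird(n).
Round 3 fires r1, giving approved(n).
Round 4 fires r2, giving ready(k).
ready(k) first appears in round 4.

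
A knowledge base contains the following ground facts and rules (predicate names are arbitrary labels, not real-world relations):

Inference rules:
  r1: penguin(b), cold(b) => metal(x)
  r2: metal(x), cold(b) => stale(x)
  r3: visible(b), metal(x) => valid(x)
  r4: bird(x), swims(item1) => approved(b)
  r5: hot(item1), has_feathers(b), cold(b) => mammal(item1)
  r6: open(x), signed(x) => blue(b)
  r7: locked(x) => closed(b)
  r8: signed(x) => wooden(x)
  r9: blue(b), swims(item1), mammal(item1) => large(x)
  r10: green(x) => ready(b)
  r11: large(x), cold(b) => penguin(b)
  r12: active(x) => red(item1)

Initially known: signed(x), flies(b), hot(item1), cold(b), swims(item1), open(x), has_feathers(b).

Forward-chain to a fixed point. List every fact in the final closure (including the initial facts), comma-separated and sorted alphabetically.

[1] r5 [hot(item1), has_feathers(b), cold(b) => mammal(item1)]; r6 [open(x), signed(x) => blue(b)]; r8 [signed(x) => wooden(x)]. ⇒ new: mammal(item1), blue(b), wooden(x).
[2] r9 [blue(b), swims(item1), mammal(item1) => large(x)]. ⇒ new: large(x).
[3] r11 [large(x), cold(b) => penguin(b)]. ⇒ new: penguin(b).
[4] r1 [penguin(b), cold(b) => metal(x)]. ⇒ new: metal(x).
[5] r2 [metal(x), cold(b) => stale(x)]. ⇒ new: stale(x).

blue(b), cold(b), flies(b), has_feathers(b), hot(item1), large(x), mammal(item1), metal(x), open(x), penguin(b), signed(x), stale(x), swims(item1), wooden(x)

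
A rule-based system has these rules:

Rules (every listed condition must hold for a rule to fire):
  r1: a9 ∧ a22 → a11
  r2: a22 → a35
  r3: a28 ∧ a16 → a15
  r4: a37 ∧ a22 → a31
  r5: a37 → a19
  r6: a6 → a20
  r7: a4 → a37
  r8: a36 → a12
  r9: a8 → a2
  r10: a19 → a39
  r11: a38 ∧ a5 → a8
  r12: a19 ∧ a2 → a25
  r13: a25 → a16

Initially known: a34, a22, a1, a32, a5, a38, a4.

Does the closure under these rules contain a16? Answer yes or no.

Round 1 — r2, r7, r11, derive a35, a37, a8.
Round 2 — r4, r5, r9, derive a31, a19, a2.
Round 3 — r10, r12, derive a39, a25.
Round 4 — r13, derive a16.
a16 appears in round 4, so it is derivable.

yes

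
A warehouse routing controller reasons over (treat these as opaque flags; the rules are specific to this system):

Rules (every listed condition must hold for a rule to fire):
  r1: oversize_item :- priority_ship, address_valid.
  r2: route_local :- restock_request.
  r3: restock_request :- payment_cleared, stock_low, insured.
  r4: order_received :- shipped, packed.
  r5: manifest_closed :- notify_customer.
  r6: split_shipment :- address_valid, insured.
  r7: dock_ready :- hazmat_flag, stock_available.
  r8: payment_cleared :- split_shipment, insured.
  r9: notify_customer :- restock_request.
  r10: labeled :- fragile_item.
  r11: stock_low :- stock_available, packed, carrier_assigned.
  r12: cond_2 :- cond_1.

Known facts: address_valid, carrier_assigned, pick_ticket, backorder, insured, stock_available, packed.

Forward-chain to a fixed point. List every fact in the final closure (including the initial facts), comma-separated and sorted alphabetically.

[1] r6 [split_shipment :- address_valid, insured.]; r11 [stock_low :- stock_available, packed, carrier_assigned.]. ⇒ new: split_shipment, stock_low.
[2] r8 [payment_cleared :- split_shipment, insured.]. ⇒ new: payment_cleared.
[3] r3 [restock_request :- payment_cleared, stock_low, insured.]. ⇒ new: restock_request.
[4] r2 [route_local :- restock_request.]; r9 [notify_customer :- restock_request.]. ⇒ new: route_local, notify_customer.
[5] r5 [manifest_closed :- notify_customer.]. ⇒ new: manifest_closed.

address_valid, backorder, carrier_assigned, insured, manifest_closed, notify_customer, packed, payment_cleared, pick_ticket, restock_request, route_local, split_shipment, stock_available, stock_low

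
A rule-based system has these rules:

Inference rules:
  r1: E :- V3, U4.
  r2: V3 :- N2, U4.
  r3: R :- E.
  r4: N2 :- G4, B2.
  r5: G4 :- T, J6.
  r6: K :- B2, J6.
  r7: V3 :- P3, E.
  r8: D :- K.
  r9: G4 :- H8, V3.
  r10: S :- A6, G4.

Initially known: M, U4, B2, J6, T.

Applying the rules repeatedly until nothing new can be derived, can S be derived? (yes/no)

Round 1 — r5, r6, derive G4, K.
Round 2 — r4, r8, derive N2, D.
Round 3 — r2, derive V3.
Round 4 — r1, derive E.
Round 5 — r3, derive R.
Fixed point reached. S is concluded only by r10; r10 needs A6 (never derived).

no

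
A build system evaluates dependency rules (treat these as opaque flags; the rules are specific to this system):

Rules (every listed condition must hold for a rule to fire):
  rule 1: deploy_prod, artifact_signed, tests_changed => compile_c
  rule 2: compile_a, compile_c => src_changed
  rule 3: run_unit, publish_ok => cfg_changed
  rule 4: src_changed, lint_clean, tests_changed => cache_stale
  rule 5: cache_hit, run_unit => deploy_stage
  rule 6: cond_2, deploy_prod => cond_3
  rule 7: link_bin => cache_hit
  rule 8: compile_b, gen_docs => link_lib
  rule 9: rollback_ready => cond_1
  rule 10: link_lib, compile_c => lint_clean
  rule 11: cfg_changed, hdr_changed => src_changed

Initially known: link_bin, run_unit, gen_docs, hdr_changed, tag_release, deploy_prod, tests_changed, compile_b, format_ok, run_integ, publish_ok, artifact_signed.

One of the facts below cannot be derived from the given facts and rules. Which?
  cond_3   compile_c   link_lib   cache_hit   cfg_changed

Round 1: rule 1 [deploy_prod, artifact_signed, tests_changed => compile_c]; rule 3 [run_unit, publish_ok => cfg_changed]; rule 7 [link_bin => cache_hit]; rule 8 [compile_b, gen_docs => link_lib]. New: compile_c, cfg_changed, cache_hit, link_lib.
Round 2: rule 5 [cache_hit, run_unit => deploy_stage]; rule 10 [link_lib, compile_c => lint_clean]; rule 11 [cfg_changed, hdr_changed => src_changed]. New: deploy_stage, lint_clean, src_changed.
Round 3: rule 4 [src_changed, lint_clean, tests_changed => cache_stale]. New: cache_stale.
Derived: compile_c (round 1), cfg_changed (round 1), link_lib (round 1), cache_hit (round 1). cond_3 never appears in any round.

cond_3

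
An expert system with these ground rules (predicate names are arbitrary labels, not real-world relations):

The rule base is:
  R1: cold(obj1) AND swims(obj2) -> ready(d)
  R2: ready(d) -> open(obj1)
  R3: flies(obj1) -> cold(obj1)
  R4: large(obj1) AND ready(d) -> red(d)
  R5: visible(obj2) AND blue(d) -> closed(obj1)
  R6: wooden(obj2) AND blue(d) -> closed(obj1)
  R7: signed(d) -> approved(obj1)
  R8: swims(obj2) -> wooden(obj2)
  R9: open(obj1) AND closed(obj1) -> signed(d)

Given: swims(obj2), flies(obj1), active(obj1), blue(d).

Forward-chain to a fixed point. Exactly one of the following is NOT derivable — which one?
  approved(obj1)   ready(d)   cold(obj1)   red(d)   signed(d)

red(d)

[1] R3 [flies(obj1) -> cold(obj1)]; R8 [swims(obj2) -> wooden(obj2)]. ⇒ new: cold(obj1), wooden(obj2).
[2] R1 [cold(obj1) AND swims(obj2) -> ready(d)]; R6 [wooden(obj2) AND blue(d) -> closed(obj1)]. ⇒ new: ready(d), closed(obj1).
[3] R2 [ready(d) -> open(obj1)]. ⇒ new: open(obj1).
[4] R9 [open(obj1) AND closed(obj1) -> signed(d)]. ⇒ new: signed(d).
[5] R7 [signed(d) -> approved(obj1)]. ⇒ new: approved(obj1).
Derived: approved(obj1) (round 5), signed(d) (round 4), ready(d) (round 2), cold(obj1) (round 1). red(d) never appears in any round.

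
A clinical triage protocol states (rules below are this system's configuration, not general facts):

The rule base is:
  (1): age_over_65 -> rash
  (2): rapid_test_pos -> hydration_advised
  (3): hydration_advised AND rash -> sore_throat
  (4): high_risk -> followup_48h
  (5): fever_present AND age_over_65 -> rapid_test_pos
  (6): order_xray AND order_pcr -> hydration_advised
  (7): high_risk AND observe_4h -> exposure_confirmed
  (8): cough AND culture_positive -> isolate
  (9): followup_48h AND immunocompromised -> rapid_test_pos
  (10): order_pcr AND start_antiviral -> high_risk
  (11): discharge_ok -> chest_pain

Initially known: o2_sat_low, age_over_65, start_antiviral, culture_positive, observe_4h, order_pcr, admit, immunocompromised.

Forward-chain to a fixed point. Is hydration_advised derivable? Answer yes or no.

Round 1: (1) [age_over_65 -> rash]; (10) [order_pcr AND start_antiviral -> high_risk]. New: rash, high_risk.
Round 2: (4) [high_risk -> followup_48h]; (7) [high_risk AND observe_4h -> exposure_confirmed]. New: followup_48h, exposure_confirmed.
Round 3: (9) [followup_48h AND immunocompromised -> rapid_test_pos]. New: rapid_test_pos.
Round 4: (2) [rapid_test_pos -> hydration_advised]. New: hydration_advised.
Round 5: (3) [hydration_advised AND rash -> sore_throat]. New: sore_throat.
hydration_advised appears in round 4, so it is derivable.

yes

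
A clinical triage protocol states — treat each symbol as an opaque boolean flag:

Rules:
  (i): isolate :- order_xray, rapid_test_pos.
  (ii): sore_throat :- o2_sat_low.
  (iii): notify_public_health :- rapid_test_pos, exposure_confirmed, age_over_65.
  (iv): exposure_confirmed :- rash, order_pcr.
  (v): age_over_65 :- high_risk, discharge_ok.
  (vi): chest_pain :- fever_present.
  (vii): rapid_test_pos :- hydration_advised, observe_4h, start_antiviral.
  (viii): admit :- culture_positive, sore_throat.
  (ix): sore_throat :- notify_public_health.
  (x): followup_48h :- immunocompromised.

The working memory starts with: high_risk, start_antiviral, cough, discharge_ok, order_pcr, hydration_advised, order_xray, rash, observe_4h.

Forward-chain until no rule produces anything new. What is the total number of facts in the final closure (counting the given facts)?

15

Round 1: (iv) [exposure_confirmed :- rash, order_pcr.]; (v) [age_over_65 :- high_risk, discharge_ok.]; (vii) [rapid_test_pos :- hydration_advised, observe_4h, start_antiviral.]. Adds exposure_confirmed, age_over_65, rapid_test_pos.
Round 2: (i) [isolate :- order_xray, rapid_test_pos.]; (iii) [notify_public_health :- rapid_test_pos, exposure_confirmed, age_over_65.]. Adds isolate, notify_public_health.
Round 3: (ix) [sore_throat :- notify_public_health.]. Adds sore_throat.
Closure: {age_over_65, cough, discharge_ok, exposure_confirmed, high_risk, hydration_advised, isolate, notify_public_health, observe_4h, order_pcr, order_xray, rapid_test_pos, rash, sore_throat, start_antiviral} — 15 facts.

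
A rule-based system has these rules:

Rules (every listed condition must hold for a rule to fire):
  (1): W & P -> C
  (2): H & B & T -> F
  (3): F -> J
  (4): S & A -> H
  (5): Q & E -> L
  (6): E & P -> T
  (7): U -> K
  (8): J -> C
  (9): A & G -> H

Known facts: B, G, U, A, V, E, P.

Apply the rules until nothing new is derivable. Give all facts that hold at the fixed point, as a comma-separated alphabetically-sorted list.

A, B, C, E, F, G, H, J, K, P, T, U, V

Round 1: (6) [E & P -> T]; (7) [U -> K]; (9) [A & G -> H]. New: T, K, H.
Round 2: (2) [H & B & T -> F]. New: F.
Round 3: (3) [F -> J]. New: J.
Round 4: (8) [J -> C]. New: C.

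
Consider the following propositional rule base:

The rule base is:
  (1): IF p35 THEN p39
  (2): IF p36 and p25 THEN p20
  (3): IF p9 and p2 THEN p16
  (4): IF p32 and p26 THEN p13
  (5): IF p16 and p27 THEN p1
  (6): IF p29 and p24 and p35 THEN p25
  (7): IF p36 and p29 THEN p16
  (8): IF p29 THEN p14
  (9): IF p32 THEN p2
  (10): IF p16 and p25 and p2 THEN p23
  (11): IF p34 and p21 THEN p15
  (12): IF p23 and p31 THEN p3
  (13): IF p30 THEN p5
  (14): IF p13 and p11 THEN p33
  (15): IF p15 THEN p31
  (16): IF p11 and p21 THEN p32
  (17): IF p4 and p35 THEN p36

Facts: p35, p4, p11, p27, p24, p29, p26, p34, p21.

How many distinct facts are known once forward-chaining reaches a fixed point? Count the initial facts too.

Round 1 — (1), (6), (8), (11), (16), (17), derive p39, p25, p14, p15, p32, p36.
Round 2 — (2), (4), (7), (9), (15), derive p20, p13, p16, p2, p31.
Round 3 — (5), (10), (14), derive p1, p23, p33.
Round 4 — (12), derive p3.
Closure: {p1, p11, p13, p14, p15, p16, p2, p20, p21, p23, p24, p25, p26, p27, p29, p3, p31, p32, p33, p34, p35, p36, p39, p4} — 24 facts.

24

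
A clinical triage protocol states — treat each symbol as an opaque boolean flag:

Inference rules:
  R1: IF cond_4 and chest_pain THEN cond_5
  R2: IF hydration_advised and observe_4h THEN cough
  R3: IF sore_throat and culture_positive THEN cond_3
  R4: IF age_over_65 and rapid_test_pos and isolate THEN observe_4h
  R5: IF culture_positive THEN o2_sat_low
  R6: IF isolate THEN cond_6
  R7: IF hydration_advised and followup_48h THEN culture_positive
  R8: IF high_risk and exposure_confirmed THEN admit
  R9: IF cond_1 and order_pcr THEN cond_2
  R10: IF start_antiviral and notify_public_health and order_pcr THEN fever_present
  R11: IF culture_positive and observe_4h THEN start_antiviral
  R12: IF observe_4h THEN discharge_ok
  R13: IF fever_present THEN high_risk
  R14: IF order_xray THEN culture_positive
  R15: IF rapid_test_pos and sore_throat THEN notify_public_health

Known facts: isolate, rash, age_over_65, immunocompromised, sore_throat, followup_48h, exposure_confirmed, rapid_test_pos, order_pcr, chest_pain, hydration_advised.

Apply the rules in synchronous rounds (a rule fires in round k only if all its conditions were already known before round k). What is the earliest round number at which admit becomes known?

Round 1: R4 [IF age_over_65 and rapid_test_pos and isolate THEN observe_4h]; R6 [IF isolate THEN cond_6]; R7 [IF hydration_advised and followup_48h THEN culture_positive]; R15 [IF rapid_test_pos and sore_throat THEN notify_public_health]. New: observe_4h, cond_6, culture_positive, notify_public_health.
Round 2: R2 [IF hydration_advised and observe_4h THEN cough]; R3 [IF sore_throat and culture_positive THEN cond_3]; R5 [IF culture_positive THEN o2_sat_low]; R11 [IF culture_positive and observe_4h THEN start_antiviral]; R12 [IF observe_4h THEN discharge_ok]. New: cough, cond_3, o2_sat_low, start_antiviral, discharge_ok.
Round 3: R10 [IF start_antiviral and notify_public_health and order_pcr THEN fever_present]. New: fever_present.
Round 4: R13 [IF fever_present THEN high_risk]. New: high_risk.
Round 5: R8 [IF high_risk and exposure_confirmed THEN admit]. New: admit.
admit first appears in round 5.

5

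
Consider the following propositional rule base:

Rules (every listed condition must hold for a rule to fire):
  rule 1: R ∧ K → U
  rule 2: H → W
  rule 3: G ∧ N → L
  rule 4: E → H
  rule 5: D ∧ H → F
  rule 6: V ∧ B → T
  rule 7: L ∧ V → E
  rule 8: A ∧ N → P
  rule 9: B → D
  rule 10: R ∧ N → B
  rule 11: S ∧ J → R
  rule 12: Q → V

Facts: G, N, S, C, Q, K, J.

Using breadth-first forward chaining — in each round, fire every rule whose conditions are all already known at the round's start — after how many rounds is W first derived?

[1] rule 3 [G ∧ N → L]; rule 11 [S ∧ J → R]; rule 12 [Q → V]. ⇒ new: L, R, V.
[2] rule 1 [R ∧ K → U]; rule 7 [L ∧ V → E]; rule 10 [R ∧ N → B]. ⇒ new: U, E, B.
[3] rule 4 [E → H]; rule 6 [V ∧ B → T]; rule 9 [B → D]. ⇒ new: H, T, D.
[4] rule 2 [H → W]; rule 5 [D ∧ H → F]. ⇒ new: W, F.
W first appears in round 4.

4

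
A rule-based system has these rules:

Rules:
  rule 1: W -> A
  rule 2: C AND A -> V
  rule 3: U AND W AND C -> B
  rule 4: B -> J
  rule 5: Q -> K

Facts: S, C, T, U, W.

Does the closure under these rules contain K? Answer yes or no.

no

Round 1: rule 1 [W -> A]; rule 3 [U AND W AND C -> B]. Adds A, B.
Round 2: rule 2 [C AND A -> V]; rule 4 [B -> J]. Adds V, J.
Fixed point reached. K is concluded only by rule 5; rule 5 needs Q (never derived).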